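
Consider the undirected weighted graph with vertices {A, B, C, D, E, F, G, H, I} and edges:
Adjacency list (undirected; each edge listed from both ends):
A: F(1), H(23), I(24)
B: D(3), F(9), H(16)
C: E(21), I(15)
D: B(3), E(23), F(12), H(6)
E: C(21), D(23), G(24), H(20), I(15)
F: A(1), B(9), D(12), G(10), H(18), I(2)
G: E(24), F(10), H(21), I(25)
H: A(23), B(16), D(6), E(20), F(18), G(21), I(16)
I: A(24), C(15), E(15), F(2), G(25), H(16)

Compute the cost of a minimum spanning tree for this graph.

Kruskal: consider edges lightest-first.
A–F (1): add — endpoints in different components.
F–I (2): add — endpoints in different components.
B–D (3): add — endpoints in different components.
D–H (6): add — endpoints in different components.
B–F (9): add — endpoints in different components.
F–G (10): add — endpoints in different components.
D–F (12): skip — D and F already connected.
C–I (15): add — endpoints in different components.
E–I (15): add — endpoints in different components.
MST edges: A–F, F–I, B–D, D–H, B–F, F–G, C–I, E–I; total weight 1+2+3+6+9+10+15+15 = 61.

61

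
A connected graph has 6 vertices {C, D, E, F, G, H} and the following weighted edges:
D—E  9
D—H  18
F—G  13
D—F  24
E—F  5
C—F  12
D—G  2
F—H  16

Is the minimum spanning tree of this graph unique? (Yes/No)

Yes

Kruskal's algorithm — process edges by increasing weight (ties by edge label):
D—G (2): add — endpoints in different components.
E—F (5): add — endpoints in different components.
D—E (9): add — endpoints in different components.
C—F (12): add — endpoints in different components.
F—G (13): skip — F and G already connected.
F—H (16): add — endpoints in different components.
Every non-tree edge has weight strictly greater than the heaviest edge on the tree path between its endpoints, so the MST is unique.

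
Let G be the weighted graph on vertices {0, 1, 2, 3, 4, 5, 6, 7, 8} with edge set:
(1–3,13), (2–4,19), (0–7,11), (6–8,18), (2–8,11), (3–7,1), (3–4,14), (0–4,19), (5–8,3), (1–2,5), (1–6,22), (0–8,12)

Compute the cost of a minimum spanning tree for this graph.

Kruskal's algorithm — process edges by increasing weight (ties by edge label):
3–7 (1): add — endpoints in different components.
5–8 (3): add — endpoints in different components.
1–2 (5): add — endpoints in different components.
0–7 (11): add — endpoints in different components.
2–8 (11): add — endpoints in different components.
0–8 (12): add — endpoints in different components.
1–3 (13): skip — 1 and 3 already connected.
3–4 (14): add — endpoints in different components.
6–8 (18): add — endpoints in different components.
MST edges: 3–7, 5–8, 1–2, 0–7, 2–8, 0–8, 3–4, 6–8; total weight 1+3+5+11+11+12+14+18 = 75.

75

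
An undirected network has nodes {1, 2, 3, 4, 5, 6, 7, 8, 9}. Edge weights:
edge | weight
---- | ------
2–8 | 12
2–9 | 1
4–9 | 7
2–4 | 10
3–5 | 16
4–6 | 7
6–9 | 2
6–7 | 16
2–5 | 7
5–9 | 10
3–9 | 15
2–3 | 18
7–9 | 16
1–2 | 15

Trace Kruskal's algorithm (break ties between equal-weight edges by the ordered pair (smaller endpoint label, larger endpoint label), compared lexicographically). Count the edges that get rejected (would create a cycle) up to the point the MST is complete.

Sort edges by weight, then run Kruskal:
2–9 (1): add — endpoints in different components.
6–9 (2): add — endpoints in different components.
2–5 (7): add — endpoints in different components.
4–6 (7): add — endpoints in different components.
4–9 (7): skip — 4 and 9 already connected.
2–4 (10): skip — 2 and 4 already connected.
5–9 (10): skip — 5 and 9 already connected.
2–8 (12): add — endpoints in different components.
1–2 (15): add — endpoints in different components.
3–9 (15): add — endpoints in different components.
3–5 (16): skip — 3 and 5 already connected.
6–7 (16): add — endpoints in different components.
Edges rejected before the tree was complete: 4.

4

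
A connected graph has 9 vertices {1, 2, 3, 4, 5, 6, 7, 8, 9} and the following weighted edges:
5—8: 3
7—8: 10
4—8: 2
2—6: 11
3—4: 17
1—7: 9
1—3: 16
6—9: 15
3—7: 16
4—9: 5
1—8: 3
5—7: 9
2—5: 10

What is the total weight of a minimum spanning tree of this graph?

59

Kruskal: consider edges lightest-first.
4—8 (2): add — endpoints in different components.
1—8 (3): add — endpoints in different components.
5—8 (3): add — endpoints in different components.
4—9 (5): add — endpoints in different components.
1—7 (9): add — endpoints in different components.
5—7 (9): skip — 5 and 7 already connected.
2—5 (10): add — endpoints in different components.
7—8 (10): skip — 7 and 8 already connected.
2—6 (11): add — endpoints in different components.
6—9 (15): skip — 6 and 9 already connected.
1—3 (16): add — endpoints in different components.
MST edges: 4—8, 1—8, 5—8, 4—9, 1—7, 2—5, 2—6, 1—3; total weight 2+3+3+5+9+10+11+16 = 59.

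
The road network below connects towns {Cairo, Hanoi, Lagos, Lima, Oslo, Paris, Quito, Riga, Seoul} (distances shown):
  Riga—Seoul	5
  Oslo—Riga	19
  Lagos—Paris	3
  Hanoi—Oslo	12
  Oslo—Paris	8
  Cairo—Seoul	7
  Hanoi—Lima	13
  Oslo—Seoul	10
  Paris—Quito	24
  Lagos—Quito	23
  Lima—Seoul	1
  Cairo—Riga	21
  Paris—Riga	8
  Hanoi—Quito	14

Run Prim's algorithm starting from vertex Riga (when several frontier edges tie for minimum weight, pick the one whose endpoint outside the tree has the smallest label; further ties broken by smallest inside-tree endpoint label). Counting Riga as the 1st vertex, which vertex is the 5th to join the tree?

Grow the tree from Riga using Prim:
Step 1: frontier [Riga—Seoul 5, Paris—Riga 8, Oslo—Riga 19, Cairo—Riga 21] → take Riga—Seoul (5); add Seoul.
Step 2: frontier [Paris—Riga 8, Oslo—Riga 19, Cairo—Riga 21, Lima—Seoul 1, Cairo—Seoul 7, Oslo—Seoul 10] → take Lima—Seoul (1); add Lima.
Step 3: frontier [Hanoi—Lima 13, Paris—Riga 8, Oslo—Riga 19, Cairo—Riga 21, Cairo—Seoul 7, Oslo—Seoul 10] → take Cairo—Seoul (7); add Cairo.
Step 4: frontier [Hanoi—Lima 13, Paris—Riga 8, Oslo—Riga 19, Oslo—Seoul 10] → take Paris—Riga (8); add Paris.
Step 5: frontier [Hanoi—Lima 13, Lagos—Paris 3, Oslo—Paris 8, Paris—Quito 24, Oslo—Riga 19, Oslo—Seoul 10] → take Lagos—Paris (3); add Lagos.
Step 6: frontier [Lagos—Quito 23, Hanoi—Lima 13, Oslo—Paris 8, Paris—Quito 24, Oslo—Riga 19, Oslo—Seoul 10] → take Oslo—Paris (8); add Oslo.
Step 7: frontier [Lagos—Quito 23, Hanoi—Lima 13, Hanoi—Oslo 12, Paris—Quito 24] → take Hanoi—Oslo (12); add Hanoi.
Step 8: frontier [Hanoi—Quito 14, Lagos—Quito 23, Paris—Quito 24] → take Hanoi—Quito (14); add Quito.
Vertex order: Riga, Seoul, Lima, Cairo, Paris, Lagos, Oslo, Hanoi, Quito. The 5th vertex is Paris.

Paris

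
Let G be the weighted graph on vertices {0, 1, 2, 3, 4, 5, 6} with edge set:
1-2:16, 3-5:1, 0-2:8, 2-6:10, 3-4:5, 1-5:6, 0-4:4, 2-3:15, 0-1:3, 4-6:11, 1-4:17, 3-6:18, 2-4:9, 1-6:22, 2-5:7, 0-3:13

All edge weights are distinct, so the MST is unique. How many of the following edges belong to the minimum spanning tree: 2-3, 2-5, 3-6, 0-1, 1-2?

2

Sort edges by weight, then run Kruskal:
3-5 (1): add. Components now {0} {1} {2} {3,5} {4} {6}
0-1 (3): add. Components now {0,1} {2} {3,5} {4} {6}
0-4 (4): add. Components now {0,1,4} {2} {3,5} {6}
3-4 (5): add. Components now {0,1,3,4,5} {2} {6}
1-5 (6): skip — 1 and 5 already connected.
2-5 (7): add. Components now {0,1,2,3,4,5} {6}
0-2 (8): skip — 0 and 2 already connected.
2-4 (9): skip — 2 and 4 already connected.
2-6 (10): add. Components now {0,1,2,3,4,5,6}
MST edge set: {3-5, 0-1, 0-4, 3-4, 2-5, 2-6}.
Of the listed edges, {2-5, 0-1} are in the MST → 2.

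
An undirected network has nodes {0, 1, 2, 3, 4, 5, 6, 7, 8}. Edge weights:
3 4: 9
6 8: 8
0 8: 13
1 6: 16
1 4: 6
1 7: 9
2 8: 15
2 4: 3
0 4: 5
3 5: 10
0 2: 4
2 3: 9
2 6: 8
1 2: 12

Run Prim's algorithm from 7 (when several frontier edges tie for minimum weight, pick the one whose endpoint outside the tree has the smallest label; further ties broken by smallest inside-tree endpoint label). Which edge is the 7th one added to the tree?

2-3

Grow the tree from 7 using Prim:
Step 1: frontier [1 7 9] → take 1 7 (9); add 1.
Step 2: frontier [1 4 6, 1 2 12, 1 6 16] → take 1 4 (6); add 4.
Step 3: frontier [1 2 12, 1 6 16, 2 4 3, 0 4 5, 3 4 9] → take 2 4 (3); add 2.
Step 4: frontier [1 6 16, 0 2 4, 2 6 8, 2 3 9, 2 8 15, 0 4 5, 3 4 9] → take 0 2 (4); add 0.
Step 5: frontier [0 8 13, 1 6 16, 2 6 8, 2 3 9, 2 8 15, 3 4 9] → take 2 6 (8); add 6.
Step 6: frontier [0 8 13, 2 3 9, 2 8 15, 3 4 9, 6 8 8] → take 6 8 (8); add 8.
Step 7: frontier [2 3 9, 3 4 9] → take 2 3 (9); add 3.
Step 8: frontier [3 5 10] → take 3 5 (10); add 5.
The 7th edge added is 2 3.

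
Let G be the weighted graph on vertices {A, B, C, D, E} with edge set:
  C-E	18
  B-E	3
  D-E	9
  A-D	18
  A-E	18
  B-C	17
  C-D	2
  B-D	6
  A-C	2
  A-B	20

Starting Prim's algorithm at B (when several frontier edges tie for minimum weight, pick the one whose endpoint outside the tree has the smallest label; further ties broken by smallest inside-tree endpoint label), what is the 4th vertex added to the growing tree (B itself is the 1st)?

Prim, starting at B.
Step 1: frontier [B-E 3, B-D 6, B-C 17, A-B 20] → take B-E (3); add E.
Step 2: frontier [B-D 6, B-C 17, A-B 20, D-E 9, A-E 18, C-E 18] → take B-D (6); add D.
Step 3: frontier [B-C 17, A-B 20, C-D 2, A-D 18, A-E 18, C-E 18] → take C-D (2); add C.
Step 4: frontier [A-B 20, A-C 2, A-D 18, A-E 18] → take A-C (2); add A.
Vertex order: B, E, D, C, A. The 4th vertex is C.

C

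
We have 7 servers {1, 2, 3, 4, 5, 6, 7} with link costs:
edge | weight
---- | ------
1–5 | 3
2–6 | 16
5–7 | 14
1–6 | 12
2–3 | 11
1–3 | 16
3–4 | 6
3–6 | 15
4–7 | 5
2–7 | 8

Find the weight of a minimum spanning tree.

48

Kruskal's algorithm — process edges by increasing weight (ties by edge label):
1–5 (3): add. Components now {1,5} {2} {3} {4} {6} {7}
4–7 (5): add. Components now {1,5} {2} {3} {4,7} {6}
3–4 (6): add. Components now {1,5} {2} {3,4,7} {6}
2–7 (8): add. Components now {1,5} {2,3,4,7} {6}
2–3 (11): skip — 2 and 3 already connected.
1–6 (12): add. Components now {1,5,6} {2,3,4,7}
5–7 (14): add. Components now {1,2,3,4,5,6,7}
MST edges: 1–5, 4–7, 3–4, 2–7, 1–6, 5–7; total weight 3+5+6+8+12+14 = 48.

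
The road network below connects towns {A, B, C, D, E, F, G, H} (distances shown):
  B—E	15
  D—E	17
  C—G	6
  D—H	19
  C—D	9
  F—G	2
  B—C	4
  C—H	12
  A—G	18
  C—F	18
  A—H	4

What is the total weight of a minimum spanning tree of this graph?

52

Grow the tree from D using Prim:
Step 1: frontier [C—D 9, D—E 17, D—H 19] → take C—D (9); add C.
Step 2: frontier [B—C 4, C—G 6, C—H 12, C—F 18, D—E 17, D—H 19] → take B—C (4); add B.
Step 3: frontier [B—E 15, C—G 6, C—H 12, C—F 18, D—E 17, D—H 19] → take C—G (6); add G.
Step 4: frontier [B—E 15, C—H 12, C—F 18, D—E 17, D—H 19, F—G 2, A—G 18] → take F—G (2); add F.
Step 5: frontier [B—E 15, C—H 12, D—E 17, D—H 19, A—G 18] → take C—H (12); add H.
Step 6: frontier [B—E 15, D—E 17, A—G 18, A—H 4] → take A—H (4); add A.
Step 7: frontier [B—E 15, D—E 17] → take B—E (15); add E.
MST edges: C—D, B—C, C—G, F—G, C—H, A—H, B—E; total weight 9+4+6+2+12+4+15 = 52.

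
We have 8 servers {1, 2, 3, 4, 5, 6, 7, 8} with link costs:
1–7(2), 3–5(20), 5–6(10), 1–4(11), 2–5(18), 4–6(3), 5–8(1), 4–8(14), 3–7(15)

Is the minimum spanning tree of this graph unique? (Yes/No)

Kruskal's algorithm — process edges by increasing weight (ties by edge label):
5–8 (1): add — endpoints in different components.
1–7 (2): add — endpoints in different components.
4–6 (3): add — endpoints in different components.
5–6 (10): add — endpoints in different components.
1–4 (11): add — endpoints in different components.
4–8 (14): skip — 4 and 8 already connected.
3–7 (15): add — endpoints in different components.
2–5 (18): add — endpoints in different components.
Every non-tree edge has weight strictly greater than the heaviest edge on the tree path between its endpoints, so the MST is unique.

Yes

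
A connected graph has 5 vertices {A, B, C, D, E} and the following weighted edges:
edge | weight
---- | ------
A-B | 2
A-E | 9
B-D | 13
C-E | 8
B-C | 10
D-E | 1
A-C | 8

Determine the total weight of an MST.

Sort edges by weight, then run Kruskal:
D-E (1): add. Components now {A} {B} {C} {D,E}
A-B (2): add. Components now {A,B} {C} {D,E}
A-C (8): add. Components now {A,B,C} {D,E}
C-E (8): add. Components now {A,B,C,D,E}
MST edges: D-E, A-B, A-C, C-E; total weight 1+2+8+8 = 19.

19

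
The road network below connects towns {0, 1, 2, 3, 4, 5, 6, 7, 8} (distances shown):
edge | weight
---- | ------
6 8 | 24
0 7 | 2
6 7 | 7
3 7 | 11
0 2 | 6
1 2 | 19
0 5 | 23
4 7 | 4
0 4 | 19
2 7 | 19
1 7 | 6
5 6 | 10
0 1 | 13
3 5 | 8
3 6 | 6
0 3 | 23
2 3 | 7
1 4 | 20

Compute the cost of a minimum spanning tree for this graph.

Kruskal's algorithm — process edges by increasing weight (ties by edge label):
0 7 (2): add — endpoints in different components.
4 7 (4): add — endpoints in different components.
0 2 (6): add — endpoints in different components.
1 7 (6): add — endpoints in different components.
3 6 (6): add — endpoints in different components.
2 3 (7): add — endpoints in different components.
6 7 (7): skip — 6 and 7 already connected.
3 5 (8): add — endpoints in different components.
5 6 (10): skip — 5 and 6 already connected.
3 7 (11): skip — 3 and 7 already connected.
0 1 (13): skip — 0 and 1 already connected.
0 4 (19): skip — 0 and 4 already connected.
1 2 (19): skip — 1 and 2 already connected.
2 7 (19): skip — 2 and 7 already connected.
1 4 (20): skip — 1 and 4 already connected.
0 3 (23): skip — 0 and 3 already connected.
0 5 (23): skip — 0 and 5 already connected.
6 8 (24): add — endpoints in different components.
MST edges: 0 7, 4 7, 0 2, 1 7, 3 6, 2 3, 3 5, 6 8; total weight 2+4+6+6+6+7+8+24 = 63.

63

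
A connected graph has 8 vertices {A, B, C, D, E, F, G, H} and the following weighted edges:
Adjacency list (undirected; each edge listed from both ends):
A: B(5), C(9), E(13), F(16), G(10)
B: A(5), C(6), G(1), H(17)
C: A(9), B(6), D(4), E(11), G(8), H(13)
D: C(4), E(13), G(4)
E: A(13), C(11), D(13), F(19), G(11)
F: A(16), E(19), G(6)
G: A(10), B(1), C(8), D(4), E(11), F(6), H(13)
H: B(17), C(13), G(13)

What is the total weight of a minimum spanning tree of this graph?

44

Kruskal: consider edges lightest-first.
B–G (1): add — endpoints in different components.
C–D (4): add — endpoints in different components.
D–G (4): add — endpoints in different components.
A–B (5): add — endpoints in different components.
B–C (6): skip — B and C already connected.
F–G (6): add — endpoints in different components.
C–G (8): skip — C and G already connected.
A–C (9): skip — A and C already connected.
A–G (10): skip — A and G already connected.
C–E (11): add — endpoints in different components.
E–G (11): skip — E and G already connected.
A–E (13): skip — A and E already connected.
C–H (13): add — endpoints in different components.
MST edges: B–G, C–D, D–G, A–B, F–G, C–E, C–H; total weight 1+4+4+5+6+11+13 = 44.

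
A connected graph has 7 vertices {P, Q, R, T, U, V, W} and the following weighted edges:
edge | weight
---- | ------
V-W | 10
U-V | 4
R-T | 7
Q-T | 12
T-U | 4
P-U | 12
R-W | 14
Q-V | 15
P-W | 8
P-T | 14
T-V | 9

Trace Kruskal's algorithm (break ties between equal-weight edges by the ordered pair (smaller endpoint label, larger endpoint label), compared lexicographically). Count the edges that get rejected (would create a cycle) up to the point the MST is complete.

Sort edges by weight, then run Kruskal:
T-U (4): add. Components now {R} {T,U} {P} {W} {V} {Q}
U-V (4): add. Components now {R} {T,U,V} {P} {W} {Q}
R-T (7): add. Components now {R,T,U,V} {P} {W} {Q}
P-W (8): add. Components now {R,T,U,V} {P,W} {Q}
T-V (9): skip — T and V already connected.
V-W (10): add. Components now {P,R,T,U,V,W} {Q}
P-U (12): skip — P and U already connected.
Q-T (12): add. Components now {P,Q,R,T,U,V,W}
Edges rejected before the tree was complete: 2.

2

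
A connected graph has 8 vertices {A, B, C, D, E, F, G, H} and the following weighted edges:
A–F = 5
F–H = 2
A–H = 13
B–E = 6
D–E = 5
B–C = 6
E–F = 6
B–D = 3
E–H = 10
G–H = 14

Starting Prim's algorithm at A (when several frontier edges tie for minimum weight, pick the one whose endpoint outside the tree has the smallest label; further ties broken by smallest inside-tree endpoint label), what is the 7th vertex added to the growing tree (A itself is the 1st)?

C

Prim, starting at A.
Step 1: cheapest edge leaving the tree is A–F (5); add F.
Step 2: cheapest edge leaving the tree is F–H (2); add H.
Step 3: cheapest edge leaving the tree is E–F (6); add E.
Step 4: cheapest edge leaving the tree is D–E (5); add D.
Step 5: cheapest edge leaving the tree is B–D (3); add B.
Step 6: cheapest edge leaving the tree is B–C (6); add C.
Step 7: cheapest edge leaving the tree is G–H (14); add G.
Vertex order: A, F, H, E, D, B, C, G. The 7th vertex is C.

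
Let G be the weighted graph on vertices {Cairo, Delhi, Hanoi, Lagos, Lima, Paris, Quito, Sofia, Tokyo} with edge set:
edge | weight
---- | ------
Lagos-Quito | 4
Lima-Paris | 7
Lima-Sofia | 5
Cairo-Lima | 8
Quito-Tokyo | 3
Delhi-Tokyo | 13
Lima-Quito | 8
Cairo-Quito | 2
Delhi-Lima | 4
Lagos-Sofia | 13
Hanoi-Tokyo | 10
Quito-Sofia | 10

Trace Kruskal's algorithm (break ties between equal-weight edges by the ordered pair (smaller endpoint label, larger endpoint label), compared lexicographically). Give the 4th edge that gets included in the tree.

Lagos-Quito

Sort edges by weight, then run Kruskal:
Cairo-Quito (2): add — endpoints in different components.
Quito-Tokyo (3): add — endpoints in different components.
Delhi-Lima (4): add — endpoints in different components.
Lagos-Quito (4): add — endpoints in different components.
Lima-Sofia (5): add — endpoints in different components.
Lima-Paris (7): add — endpoints in different components.
Cairo-Lima (8): add — endpoints in different components.
Lima-Quito (8): skip — Quito and Lima already connected.
Hanoi-Tokyo (10): add — endpoints in different components.
The 4th edge added is Lagos-Quito.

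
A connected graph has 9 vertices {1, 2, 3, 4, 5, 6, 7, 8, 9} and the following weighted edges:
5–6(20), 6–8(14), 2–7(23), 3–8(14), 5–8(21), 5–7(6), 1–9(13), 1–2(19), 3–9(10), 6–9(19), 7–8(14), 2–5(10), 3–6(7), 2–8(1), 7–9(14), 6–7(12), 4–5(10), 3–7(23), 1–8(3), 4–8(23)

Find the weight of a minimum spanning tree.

59

Prim's algorithm from 7:
Step 1: cheapest edge leaving the tree is 5–7 (6); add 5.
Step 2: cheapest edge leaving the tree is 2–5 (10); add 2.
Step 3: cheapest edge leaving the tree is 2–8 (1); add 8.
Step 4: cheapest edge leaving the tree is 1–8 (3); add 1.
Step 5: cheapest edge leaving the tree is 4–5 (10); add 4.
Step 6: cheapest edge leaving the tree is 6–7 (12); add 6.
Step 7: cheapest edge leaving the tree is 3–6 (7); add 3.
Step 8: cheapest edge leaving the tree is 3–9 (10); add 9.
MST edges: 5–7, 2–5, 2–8, 1–8, 4–5, 6–7, 3–6, 3–9; total weight 6+10+1+3+10+12+7+10 = 59.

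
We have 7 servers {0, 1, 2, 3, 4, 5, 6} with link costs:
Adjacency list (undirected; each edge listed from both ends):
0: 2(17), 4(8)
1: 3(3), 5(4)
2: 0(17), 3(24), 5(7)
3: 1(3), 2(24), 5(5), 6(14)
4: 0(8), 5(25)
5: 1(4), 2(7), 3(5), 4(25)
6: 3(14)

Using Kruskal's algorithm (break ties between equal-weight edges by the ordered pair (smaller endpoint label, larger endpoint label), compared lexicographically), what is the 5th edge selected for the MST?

3-6

Kruskal: consider edges lightest-first.
1–3 (3): add — endpoints in different components.
1–5 (4): add — endpoints in different components.
3–5 (5): skip — 3 and 5 already connected.
2–5 (7): add — endpoints in different components.
0–4 (8): add — endpoints in different components.
3–6 (14): add — endpoints in different components.
0–2 (17): add — endpoints in different components.
The 5th edge added is 3–6.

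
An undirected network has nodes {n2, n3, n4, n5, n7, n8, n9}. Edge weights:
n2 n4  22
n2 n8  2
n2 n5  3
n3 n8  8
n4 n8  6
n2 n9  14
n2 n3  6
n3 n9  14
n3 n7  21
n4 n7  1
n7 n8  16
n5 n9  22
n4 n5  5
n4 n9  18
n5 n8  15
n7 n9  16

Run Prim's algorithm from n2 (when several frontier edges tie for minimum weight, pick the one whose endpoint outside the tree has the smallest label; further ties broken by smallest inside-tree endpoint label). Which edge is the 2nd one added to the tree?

n2-n5

Grow the tree from n2 using Prim:
Step 1: cheapest edge leaving the tree is n2 n8 (2); add n8.
Step 2: cheapest edge leaving the tree is n2 n5 (3); add n5.
Step 3: cheapest edge leaving the tree is n4 n5 (5); add n4.
Step 4: cheapest edge leaving the tree is n4 n7 (1); add n7.
Step 5: cheapest edge leaving the tree is n2 n3 (6); add n3.
Step 6: cheapest edge leaving the tree is n2 n9 (14); add n9.
The 2nd edge added is n2 n5.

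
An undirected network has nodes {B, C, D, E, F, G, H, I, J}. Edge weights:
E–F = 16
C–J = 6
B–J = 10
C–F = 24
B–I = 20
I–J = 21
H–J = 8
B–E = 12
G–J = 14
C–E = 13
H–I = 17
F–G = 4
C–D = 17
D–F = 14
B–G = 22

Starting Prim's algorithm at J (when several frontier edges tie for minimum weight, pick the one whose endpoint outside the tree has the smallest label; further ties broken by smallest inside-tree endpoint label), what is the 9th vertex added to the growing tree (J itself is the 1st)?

Grow the tree from J using Prim:
Step 1: cheapest edge leaving the tree is C–J (6); add C.
Step 2: cheapest edge leaving the tree is H–J (8); add H.
Step 3: cheapest edge leaving the tree is B–J (10); add B.
Step 4: cheapest edge leaving the tree is B–E (12); add E.
Step 5: cheapest edge leaving the tree is G–J (14); add G.
Step 6: cheapest edge leaving the tree is F–G (4); add F.
Step 7: cheapest edge leaving the tree is D–F (14); add D.
Step 8: cheapest edge leaving the tree is H–I (17); add I.
Vertex order: J, C, H, B, E, G, F, D, I. The 9th vertex is I.

I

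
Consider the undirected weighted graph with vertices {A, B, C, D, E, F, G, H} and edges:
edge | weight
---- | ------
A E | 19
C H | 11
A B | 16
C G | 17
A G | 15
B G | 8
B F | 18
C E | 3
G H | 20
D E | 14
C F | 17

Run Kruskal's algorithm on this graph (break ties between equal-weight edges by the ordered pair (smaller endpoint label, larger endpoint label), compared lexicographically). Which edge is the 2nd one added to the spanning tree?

Kruskal's algorithm — process edges by increasing weight (ties by edge label):
C E (3): add — endpoints in different components.
B G (8): add — endpoints in different components.
C H (11): add — endpoints in different components.
D E (14): add — endpoints in different components.
A G (15): add — endpoints in different components.
A B (16): skip — A and B already connected.
C F (17): add — endpoints in different components.
C G (17): add — endpoints in different components.
The 2nd edge added is B G.

B-G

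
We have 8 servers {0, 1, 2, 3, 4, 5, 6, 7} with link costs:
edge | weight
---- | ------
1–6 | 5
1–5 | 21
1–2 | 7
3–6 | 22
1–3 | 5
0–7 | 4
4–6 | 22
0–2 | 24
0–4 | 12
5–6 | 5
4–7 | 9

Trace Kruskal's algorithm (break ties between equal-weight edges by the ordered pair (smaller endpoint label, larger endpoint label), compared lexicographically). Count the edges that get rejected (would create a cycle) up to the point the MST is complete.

Sort edges by weight, then run Kruskal:
0–7 (4): add — endpoints in different components.
1–3 (5): add — endpoints in different components.
1–6 (5): add — endpoints in different components.
5–6 (5): add — endpoints in different components.
1–2 (7): add — endpoints in different components.
4–7 (9): add — endpoints in different components.
0–4 (12): skip — 0 and 4 already connected.
1–5 (21): skip — 1 and 5 already connected.
3–6 (22): skip — 3 and 6 already connected.
4–6 (22): add — endpoints in different components.
Edges rejected before the tree was complete: 3.

3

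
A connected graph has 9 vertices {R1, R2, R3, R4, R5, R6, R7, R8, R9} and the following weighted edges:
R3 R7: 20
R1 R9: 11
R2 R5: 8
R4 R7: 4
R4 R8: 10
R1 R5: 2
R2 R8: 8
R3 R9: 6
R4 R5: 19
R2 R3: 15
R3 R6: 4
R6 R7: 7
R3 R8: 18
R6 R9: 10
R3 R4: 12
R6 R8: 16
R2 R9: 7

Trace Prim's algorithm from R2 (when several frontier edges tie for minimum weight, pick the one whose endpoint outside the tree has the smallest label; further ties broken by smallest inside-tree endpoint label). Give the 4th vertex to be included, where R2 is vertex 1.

R6

Grow the tree from R2 using Prim:
Step 1: cheapest edge leaving the tree is R2 R9 (7); add R9.
Step 2: cheapest edge leaving the tree is R3 R9 (6); add R3.
Step 3: cheapest edge leaving the tree is R3 R6 (4); add R6.
Step 4: cheapest edge leaving the tree is R6 R7 (7); add R7.
Step 5: cheapest edge leaving the tree is R4 R7 (4); add R4.
Step 6: cheapest edge leaving the tree is R2 R5 (8); add R5.
Step 7: cheapest edge leaving the tree is R1 R5 (2); add R1.
Step 8: cheapest edge leaving the tree is R2 R8 (8); add R8.
Vertex order: R2, R9, R3, R6, R7, R4, R5, R1, R8. The 4th vertex is R6.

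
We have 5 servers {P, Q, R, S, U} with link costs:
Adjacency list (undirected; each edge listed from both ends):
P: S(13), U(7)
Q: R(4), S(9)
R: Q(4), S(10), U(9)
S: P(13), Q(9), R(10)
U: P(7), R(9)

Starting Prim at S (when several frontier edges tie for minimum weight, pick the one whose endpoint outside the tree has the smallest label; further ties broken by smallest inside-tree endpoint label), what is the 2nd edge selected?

Q-R

Prim, starting at S.
Step 1: cheapest edge leaving the tree is Q S (9); add Q.
Step 2: cheapest edge leaving the tree is Q R (4); add R.
Step 3: cheapest edge leaving the tree is R U (9); add U.
Step 4: cheapest edge leaving the tree is P U (7); add P.
The 2nd edge added is Q R.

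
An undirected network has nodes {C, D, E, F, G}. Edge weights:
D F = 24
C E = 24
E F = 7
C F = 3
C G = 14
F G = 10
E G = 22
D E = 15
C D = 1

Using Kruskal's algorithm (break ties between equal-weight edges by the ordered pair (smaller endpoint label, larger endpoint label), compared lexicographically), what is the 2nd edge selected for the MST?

Kruskal: consider edges lightest-first.
C D (1): add. Components now {C,D} {E} {F} {G}
C F (3): add. Components now {C,D,F} {E} {G}
E F (7): add. Components now {C,D,E,F} {G}
F G (10): add. Components now {C,D,E,F,G}
The 2nd edge added is C F.

C-F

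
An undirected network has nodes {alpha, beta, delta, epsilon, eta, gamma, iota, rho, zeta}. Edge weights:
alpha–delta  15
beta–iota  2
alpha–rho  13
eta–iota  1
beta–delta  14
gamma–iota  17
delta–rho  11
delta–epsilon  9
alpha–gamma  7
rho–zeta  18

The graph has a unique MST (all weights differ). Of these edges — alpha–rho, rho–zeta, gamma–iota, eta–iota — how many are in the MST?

Kruskal's algorithm — process edges by increasing weight (ties by edge label):
eta–iota (1): add — endpoints in different components.
beta–iota (2): add — endpoints in different components.
alpha–gamma (7): add — endpoints in different components.
delta–epsilon (9): add — endpoints in different components.
delta–rho (11): add — endpoints in different components.
alpha–rho (13): add — endpoints in different components.
beta–delta (14): add — endpoints in different components.
alpha–delta (15): skip — alpha and delta already connected.
gamma–iota (17): skip — iota and gamma already connected.
rho–zeta (18): add — endpoints in different components.
MST edge set: {eta–iota, beta–iota, alpha–gamma, delta–epsilon, delta–rho, alpha–rho, beta–delta, rho–zeta}.
Of the listed edges, {alpha–rho, rho–zeta, eta–iota} are in the MST → 3.

3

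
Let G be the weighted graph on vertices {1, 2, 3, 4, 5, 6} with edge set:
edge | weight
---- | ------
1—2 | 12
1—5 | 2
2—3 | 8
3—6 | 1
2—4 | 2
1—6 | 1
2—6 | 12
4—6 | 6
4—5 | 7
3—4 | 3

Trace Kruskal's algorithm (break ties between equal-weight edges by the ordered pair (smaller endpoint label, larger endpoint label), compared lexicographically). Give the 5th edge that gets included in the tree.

Kruskal's algorithm — process edges by increasing weight (ties by edge label):
1—6 (1): add — endpoints in different components.
3—6 (1): add — endpoints in different components.
1—5 (2): add — endpoints in different components.
2—4 (2): add — endpoints in different components.
3—4 (3): add — endpoints in different components.
The 5th edge added is 3—4.

3-4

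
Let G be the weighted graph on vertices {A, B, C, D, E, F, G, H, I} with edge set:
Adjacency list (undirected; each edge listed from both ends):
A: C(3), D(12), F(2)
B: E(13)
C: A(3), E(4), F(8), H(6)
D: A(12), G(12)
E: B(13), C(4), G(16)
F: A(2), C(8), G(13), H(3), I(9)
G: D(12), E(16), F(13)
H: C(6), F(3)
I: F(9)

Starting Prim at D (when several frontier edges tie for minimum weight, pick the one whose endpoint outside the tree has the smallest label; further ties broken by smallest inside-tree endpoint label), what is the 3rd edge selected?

A-C

Grow the tree from D using Prim:
Step 1: frontier [A–D 12, D–G 12] → take A–D (12); add A.
Step 2: frontier [A–F 2, A–C 3, D–G 12] → take A–F (2); add F.
Step 3: frontier [A–C 3, D–G 12, F–H 3, C–F 8, F–I 9, F–G 13] → take A–C (3); add C.
Step 4: frontier [C–E 4, C–H 6, D–G 12, F–H 3, F–I 9, F–G 13] → take F–H (3); add H.
Step 5: frontier [C–E 4, D–G 12, F–I 9, F–G 13] → take C–E (4); add E.
Step 6: frontier [D–G 12, B–E 13, E–G 16, F–I 9, F–G 13] → take F–I (9); add I.
Step 7: frontier [D–G 12, B–E 13, E–G 16, F–G 13] → take D–G (12); add G.
Step 8: frontier [B–E 13] → take B–E (13); add B.
The 3rd edge added is A–C.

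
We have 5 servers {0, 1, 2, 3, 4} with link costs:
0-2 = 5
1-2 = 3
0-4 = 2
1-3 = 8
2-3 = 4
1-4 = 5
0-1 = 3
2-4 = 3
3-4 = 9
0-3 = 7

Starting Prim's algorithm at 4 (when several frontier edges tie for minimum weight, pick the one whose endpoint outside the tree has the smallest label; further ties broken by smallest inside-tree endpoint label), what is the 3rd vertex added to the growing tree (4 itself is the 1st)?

1

Prim, starting at 4.
Step 1: cheapest edge leaving the tree is 0-4 (2); add 0.
Step 2: cheapest edge leaving the tree is 0-1 (3); add 1.
Step 3: cheapest edge leaving the tree is 1-2 (3); add 2.
Step 4: cheapest edge leaving the tree is 2-3 (4); add 3.
Vertex order: 4, 0, 1, 2, 3. The 3rd vertex is 1.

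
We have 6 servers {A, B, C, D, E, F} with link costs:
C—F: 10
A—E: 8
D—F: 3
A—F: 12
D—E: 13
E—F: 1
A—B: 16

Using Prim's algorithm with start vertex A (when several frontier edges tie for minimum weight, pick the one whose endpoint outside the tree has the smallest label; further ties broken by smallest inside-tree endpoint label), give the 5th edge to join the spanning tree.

Prim's algorithm from A:
Step 1: cheapest edge leaving the tree is A—E (8); add E.
Step 2: cheapest edge leaving the tree is E—F (1); add F.
Step 3: cheapest edge leaving the tree is D—F (3); add D.
Step 4: cheapest edge leaving the tree is C—F (10); add C.
Step 5: cheapest edge leaving the tree is A—B (16); add B.
The 5th edge added is A—B.

A-B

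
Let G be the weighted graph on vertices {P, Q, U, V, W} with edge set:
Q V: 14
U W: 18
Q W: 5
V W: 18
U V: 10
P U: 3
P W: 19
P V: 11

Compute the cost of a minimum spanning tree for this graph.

Kruskal: consider edges lightest-first.
P U (3): add — endpoints in different components.
Q W (5): add — endpoints in different components.
U V (10): add — endpoints in different components.
P V (11): skip — V and P already connected.
Q V (14): add — endpoints in different components.
MST edges: P U, Q W, U V, Q V; total weight 3+5+10+14 = 32.

32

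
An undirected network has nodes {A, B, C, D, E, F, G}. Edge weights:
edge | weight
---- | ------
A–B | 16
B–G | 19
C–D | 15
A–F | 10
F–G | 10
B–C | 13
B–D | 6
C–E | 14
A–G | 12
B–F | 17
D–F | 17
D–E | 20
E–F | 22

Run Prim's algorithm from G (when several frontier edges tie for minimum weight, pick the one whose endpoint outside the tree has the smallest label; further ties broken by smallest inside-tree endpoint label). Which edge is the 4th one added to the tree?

B-D

Prim's algorithm from G:
Step 1: frontier [F–G 10, A–G 12, B–G 19] → take F–G (10); add F.
Step 2: frontier [A–F 10, B–F 17, D–F 17, E–F 22, A–G 12, B–G 19] → take A–F (10); add A.
Step 3: frontier [A–B 16, B–F 17, D–F 17, E–F 22, B–G 19] → take A–B (16); add B.
Step 4: frontier [B–D 6, B–C 13, D–F 17, E–F 22] → take B–D (6); add D.
Step 5: frontier [B–C 13, C–D 15, D–E 20, E–F 22] → take B–C (13); add C.
Step 6: frontier [C–E 14, D–E 20, E–F 22] → take C–E (14); add E.
The 4th edge added is B–D.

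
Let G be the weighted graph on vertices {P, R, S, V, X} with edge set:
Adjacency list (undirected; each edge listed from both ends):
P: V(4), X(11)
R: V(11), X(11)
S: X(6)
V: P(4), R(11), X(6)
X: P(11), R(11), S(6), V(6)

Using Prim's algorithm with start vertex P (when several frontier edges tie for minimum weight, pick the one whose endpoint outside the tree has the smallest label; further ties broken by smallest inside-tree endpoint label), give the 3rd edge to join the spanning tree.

S-X

Grow the tree from P using Prim:
Step 1: cheapest edge leaving the tree is P V (4); add V.
Step 2: cheapest edge leaving the tree is V X (6); add X.
Step 3: cheapest edge leaving the tree is S X (6); add S.
Step 4: cheapest edge leaving the tree is R V (11); add R.
The 3rd edge added is S X.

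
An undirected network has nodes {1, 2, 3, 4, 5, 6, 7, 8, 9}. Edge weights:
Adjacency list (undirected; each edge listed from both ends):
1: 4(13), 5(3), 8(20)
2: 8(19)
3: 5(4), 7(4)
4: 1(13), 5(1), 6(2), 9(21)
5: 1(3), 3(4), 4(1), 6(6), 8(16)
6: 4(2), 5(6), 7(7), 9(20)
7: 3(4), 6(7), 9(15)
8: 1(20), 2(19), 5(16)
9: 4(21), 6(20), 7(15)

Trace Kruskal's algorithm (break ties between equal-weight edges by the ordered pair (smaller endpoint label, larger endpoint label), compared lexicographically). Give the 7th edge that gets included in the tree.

5-8

Kruskal: consider edges lightest-first.
4–5 (1): add — endpoints in different components.
4–6 (2): add — endpoints in different components.
1–5 (3): add — endpoints in different components.
3–5 (4): add — endpoints in different components.
3–7 (4): add — endpoints in different components.
5–6 (6): skip — 5 and 6 already connected.
6–7 (7): skip — 6 and 7 already connected.
1–4 (13): skip — 1 and 4 already connected.
7–9 (15): add — endpoints in different components.
5–8 (16): add — endpoints in different components.
2–8 (19): add — endpoints in different components.
The 7th edge added is 5–8.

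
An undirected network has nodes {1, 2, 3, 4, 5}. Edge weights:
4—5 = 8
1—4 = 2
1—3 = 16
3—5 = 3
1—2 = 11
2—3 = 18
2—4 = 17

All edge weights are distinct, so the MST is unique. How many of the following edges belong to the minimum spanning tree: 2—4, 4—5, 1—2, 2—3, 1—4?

3

Kruskal: consider edges lightest-first.
1—4 (2): add. Components now {1,4} {2} {3} {5}
3—5 (3): add. Components now {1,4} {2} {3,5}
4—5 (8): add. Components now {1,3,4,5} {2}
1—2 (11): add. Components now {1,2,3,4,5}
MST edge set: {1—4, 3—5, 4—5, 1—2}.
Of the listed edges, {4—5, 1—2, 1—4} are in the MST → 3.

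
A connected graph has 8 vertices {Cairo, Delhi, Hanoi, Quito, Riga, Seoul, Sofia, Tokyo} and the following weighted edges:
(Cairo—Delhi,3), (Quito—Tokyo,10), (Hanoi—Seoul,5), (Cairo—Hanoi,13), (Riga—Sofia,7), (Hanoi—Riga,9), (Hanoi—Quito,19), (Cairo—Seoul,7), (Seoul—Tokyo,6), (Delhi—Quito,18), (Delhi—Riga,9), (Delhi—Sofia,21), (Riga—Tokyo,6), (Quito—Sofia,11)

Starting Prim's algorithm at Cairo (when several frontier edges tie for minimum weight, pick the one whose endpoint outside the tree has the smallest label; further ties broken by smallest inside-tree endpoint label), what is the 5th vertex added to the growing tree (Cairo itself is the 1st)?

Tokyo

Prim's algorithm from Cairo:
Step 1: frontier [Cairo—Delhi 3, Cairo—Seoul 7, Cairo—Hanoi 13] → take Cairo—Delhi (3); add Delhi.
Step 2: frontier [Cairo—Seoul 7, Cairo—Hanoi 13, Delhi—Riga 9, Delhi—Quito 18, Delhi—Sofia 21] → take Cairo—Seoul (7); add Seoul.
Step 3: frontier [Cairo—Hanoi 13, Delhi—Riga 9, Delhi—Quito 18, Delhi—Sofia 21, Hanoi—Seoul 5, Seoul—Tokyo 6] → take Hanoi—Seoul (5); add Hanoi.
Step 4: frontier [Delhi—Riga 9, Delhi—Quito 18, Delhi—Sofia 21, Hanoi—Riga 9, Hanoi—Quito 19, Seoul—Tokyo 6] → take Seoul—Tokyo (6); add Tokyo.
Step 5: frontier [Delhi—Riga 9, Delhi—Quito 18, Delhi—Sofia 21, Hanoi—Riga 9, Hanoi—Quito 19, Riga—Tokyo 6, Quito—Tokyo 10] → take Riga—Tokyo (6); add Riga.
Step 6: frontier [Delhi—Quito 18, Delhi—Sofia 21, Hanoi—Quito 19, Riga—Sofia 7, Quito—Tokyo 10] → take Riga—Sofia (7); add Sofia.
Step 7: frontier [Delhi—Quito 18, Hanoi—Quito 19, Quito—Sofia 11, Quito—Tokyo 10] → take Quito—Tokyo (10); add Quito.
Vertex order: Cairo, Delhi, Seoul, Hanoi, Tokyo, Riga, Sofia, Quito. The 5th vertex is Tokyo.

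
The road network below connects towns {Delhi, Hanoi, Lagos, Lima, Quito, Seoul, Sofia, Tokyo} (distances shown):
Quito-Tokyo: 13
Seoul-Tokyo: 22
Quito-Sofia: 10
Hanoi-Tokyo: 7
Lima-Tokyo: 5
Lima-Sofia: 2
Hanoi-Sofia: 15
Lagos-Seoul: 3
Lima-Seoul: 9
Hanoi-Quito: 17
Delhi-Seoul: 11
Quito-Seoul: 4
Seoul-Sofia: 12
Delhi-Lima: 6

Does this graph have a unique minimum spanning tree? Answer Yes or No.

Yes

Kruskal: consider edges lightest-first.
Lima-Sofia (2): add — endpoints in different components.
Lagos-Seoul (3): add — endpoints in different components.
Quito-Seoul (4): add — endpoints in different components.
Lima-Tokyo (5): add — endpoints in different components.
Delhi-Lima (6): add — endpoints in different components.
Hanoi-Tokyo (7): add — endpoints in different components.
Lima-Seoul (9): add — endpoints in different components.
Every non-tree edge has weight strictly greater than the heaviest edge on the tree path between its endpoints, so the MST is unique.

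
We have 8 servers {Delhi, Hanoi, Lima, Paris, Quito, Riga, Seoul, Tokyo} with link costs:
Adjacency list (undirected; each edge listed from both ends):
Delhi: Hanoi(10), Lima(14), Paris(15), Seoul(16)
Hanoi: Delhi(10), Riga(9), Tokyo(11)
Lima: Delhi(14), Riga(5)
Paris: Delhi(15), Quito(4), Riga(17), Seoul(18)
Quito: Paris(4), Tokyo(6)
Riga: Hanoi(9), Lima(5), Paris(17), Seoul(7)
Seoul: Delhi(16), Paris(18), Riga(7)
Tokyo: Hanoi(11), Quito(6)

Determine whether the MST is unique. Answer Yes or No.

Yes

Kruskal: consider edges lightest-first.
Paris–Quito (4): add — endpoints in different components.
Lima–Riga (5): add — endpoints in different components.
Quito–Tokyo (6): add — endpoints in different components.
Riga–Seoul (7): add — endpoints in different components.
Hanoi–Riga (9): add — endpoints in different components.
Delhi–Hanoi (10): add — endpoints in different components.
Hanoi–Tokyo (11): add — endpoints in different components.
Every non-tree edge has weight strictly greater than the heaviest edge on the tree path between its endpoints, so the MST is unique.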